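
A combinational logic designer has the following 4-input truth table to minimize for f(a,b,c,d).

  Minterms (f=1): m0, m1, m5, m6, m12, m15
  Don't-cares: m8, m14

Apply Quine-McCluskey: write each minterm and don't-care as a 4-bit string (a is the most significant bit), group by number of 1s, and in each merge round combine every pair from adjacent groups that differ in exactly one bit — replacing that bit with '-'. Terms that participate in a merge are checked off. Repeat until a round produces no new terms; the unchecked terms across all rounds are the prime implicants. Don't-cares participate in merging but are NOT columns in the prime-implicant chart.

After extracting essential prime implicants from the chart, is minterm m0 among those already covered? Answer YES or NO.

size-2^0 implicants → 0000(✓)  0001(✓)  0101(✓)  0110(✓)  1000(✓)  1100(✓)  1110(✓)  1111(✓)
size-2^1 implicants → -000  -110  0-01  000-  1-00  11-0  111-
Unchecked terms (primes): -000, -110, 0-01, 000-, 1-00, 11-0, 111-
Minterm coverage:
  m0 ⊆ -000,000-
  m1 ⊆ 0-01,000-
  m5 ⊆ 0-01 [E]
  m6 ⊆ -110 [E]
  m12 ⊆ 1-00,11-0
  m15 ⊆ 111- [E]
E = {-110, 0-01, 111-}

NO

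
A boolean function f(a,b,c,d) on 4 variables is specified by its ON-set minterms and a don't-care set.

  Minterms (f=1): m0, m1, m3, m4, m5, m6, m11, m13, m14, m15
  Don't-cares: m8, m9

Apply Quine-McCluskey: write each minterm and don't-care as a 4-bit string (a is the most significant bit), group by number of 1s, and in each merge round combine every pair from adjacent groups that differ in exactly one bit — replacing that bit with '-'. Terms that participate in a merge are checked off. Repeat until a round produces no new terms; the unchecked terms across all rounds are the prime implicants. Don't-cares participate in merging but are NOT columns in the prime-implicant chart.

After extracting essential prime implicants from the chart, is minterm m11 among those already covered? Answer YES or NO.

Round 0: 0000✓ 0001✓ 0011✓ 0100✓ 0101✓ 0110✓ 1000✓ 1001✓ 1011✓ 1101✓ 1110✓ 1111✓
Round 1: -000✓ -001✓ -011✓ -101✓ -110 0-00✓ 0-01✓ 00-1✓ 000-✓ 01-0 010-✓ 1-01✓ 1-11✓ 10-1✓ 100-✓ 11-1✓ 111-
Round 2: --01 -0-1 -00- 0-0- 1--1
PIs = {--01, -0-1, -00-, -110, 0-0-, 01-0, 1--1, 111-}
Coverage chart:
  m0: -00-,0-0-
  m1: --01,-0-1,-00-,0-0-
  m3: -0-1 ←essential
  m4: 0-0-,01-0
  m5: --01,0-0-
  m6: -110,01-0
  m11: -0-1,1--1
  m13: --01,1--1
  m14: -110,111-
  m15: 1--1,111-
Essential: -0-1

YES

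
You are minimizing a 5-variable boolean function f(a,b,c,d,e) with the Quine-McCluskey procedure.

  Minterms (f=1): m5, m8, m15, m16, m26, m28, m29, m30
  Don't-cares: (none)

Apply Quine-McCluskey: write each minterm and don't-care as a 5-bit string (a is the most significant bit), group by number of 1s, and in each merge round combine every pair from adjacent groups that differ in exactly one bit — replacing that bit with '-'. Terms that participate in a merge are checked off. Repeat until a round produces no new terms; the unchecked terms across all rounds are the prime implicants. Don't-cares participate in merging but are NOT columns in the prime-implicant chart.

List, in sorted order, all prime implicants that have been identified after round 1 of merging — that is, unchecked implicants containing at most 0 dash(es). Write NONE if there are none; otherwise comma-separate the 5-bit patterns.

Round 0: 00101 01000 01111 10000 11010✓ 11100✓ 11101✓ 11110✓
Round 1: 11-10 111-0 1110-
PIs = {00101, 01000, 01111, 10000, 11-10, 111-0, 1110-}

00101, 01000, 01111, 10000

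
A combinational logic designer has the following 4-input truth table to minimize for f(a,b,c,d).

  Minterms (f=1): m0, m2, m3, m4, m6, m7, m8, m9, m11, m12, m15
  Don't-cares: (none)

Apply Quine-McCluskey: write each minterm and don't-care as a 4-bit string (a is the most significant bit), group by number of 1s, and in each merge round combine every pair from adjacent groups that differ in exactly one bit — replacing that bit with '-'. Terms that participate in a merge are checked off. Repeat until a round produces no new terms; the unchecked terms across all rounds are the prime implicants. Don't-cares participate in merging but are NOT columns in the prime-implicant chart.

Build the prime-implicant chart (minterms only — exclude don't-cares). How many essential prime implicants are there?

2

size-2^0 implicants → 0000(✓)  0010(✓)  0011(✓)  0100(✓)  0110(✓)  0111(✓)  1000(✓)  1001(✓)  1011(✓)  1100(✓)  1111(✓)
size-2^1 implicants → -000(✓)  -011(✓)  -100(✓)  -111(✓)  0-00(✓)  0-10(✓)  0-11(✓)  00-0(✓)  001-(✓)  01-0(✓)  011-(✓)  1-00(✓)  1-11(✓)  10-1  100-
size-2^2 implicants → --00  --11  0--0  0-1-
Unchecked terms (primes): --00, --11, 0--0, 0-1-, 10-1, 100-
Minterm coverage:
  m0 ⊆ --00,0--0
  m2 ⊆ 0--0,0-1-
  m3 ⊆ --11,0-1-
  m4 ⊆ --00,0--0
  m6 ⊆ 0--0,0-1-
  m7 ⊆ --11,0-1-
  m8 ⊆ --00,100-
  m9 ⊆ 10-1,100-
  m11 ⊆ --11,10-1
  m12 ⊆ --00 [E]
  m15 ⊆ --11 [E]
E = {--00, --11}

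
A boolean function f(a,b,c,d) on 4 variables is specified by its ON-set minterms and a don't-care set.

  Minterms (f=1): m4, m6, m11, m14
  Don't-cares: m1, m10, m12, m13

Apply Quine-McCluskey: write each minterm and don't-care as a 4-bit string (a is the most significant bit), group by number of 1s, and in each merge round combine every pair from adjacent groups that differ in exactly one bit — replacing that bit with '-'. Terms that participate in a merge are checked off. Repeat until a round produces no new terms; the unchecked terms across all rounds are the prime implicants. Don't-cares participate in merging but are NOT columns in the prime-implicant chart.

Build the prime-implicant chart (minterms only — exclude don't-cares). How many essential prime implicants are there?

2

Round 0: 0001 0100✓ 0110✓ 1010✓ 1011✓ 1100✓ 1101✓ 1110✓
Round 1: -100✓ -110✓ 01-0✓ 1-10 101- 11-0✓ 110-
Round 2: -1-0
PIs = {-1-0, 0001, 1-10, 101-, 110-}
Coverage chart:
  m4: -1-0 ←essential
  m6: -1-0 ←essential
  m11: 101- ←essential
  m14: -1-0,1-10
Essential: -1-0, 101-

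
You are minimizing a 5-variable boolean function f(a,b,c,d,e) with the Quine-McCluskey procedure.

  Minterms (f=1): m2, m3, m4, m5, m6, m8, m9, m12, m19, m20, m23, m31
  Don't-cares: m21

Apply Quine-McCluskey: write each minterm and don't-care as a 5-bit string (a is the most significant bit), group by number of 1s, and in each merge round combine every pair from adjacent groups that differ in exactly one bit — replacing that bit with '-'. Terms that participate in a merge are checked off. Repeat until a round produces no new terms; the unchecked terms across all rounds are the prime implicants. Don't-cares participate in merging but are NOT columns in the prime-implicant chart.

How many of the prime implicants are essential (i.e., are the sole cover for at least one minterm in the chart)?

size-2^0 implicants → 00010(✓)  00011(✓)  00100(✓)  00101(✓)  00110(✓)  01000(✓)  01001(✓)  01100(✓)  10011(✓)  10100(✓)  10101(✓)  10111(✓)  11111(✓)
size-2^1 implicants → -0011  -0100(✓)  -0101(✓)  0-100  00-10  0001-  001-0  0010-(✓)  01-00  0100-  1-111  10-11  101-1  1010-(✓)
size-2^2 implicants → -010-
Unchecked terms (primes): -0011, -010-, 0-100, 00-10, 0001-, 001-0, 01-00, 0100-, 1-111, 10-11, 101-1
Minterm coverage:
  m2 ⊆ 00-10,0001-
  m3 ⊆ -0011,0001-
  m4 ⊆ -010-,0-100,001-0
  m5 ⊆ -010- [E]
  m6 ⊆ 00-10,001-0
  m8 ⊆ 01-00,0100-
  m9 ⊆ 0100- [E]
  m12 ⊆ 0-100,01-00
  m19 ⊆ -0011,10-11
  m20 ⊆ -010- [E]
  m23 ⊆ 1-111,10-11,101-1
  m31 ⊆ 1-111 [E]
E = {-010-, 0100-, 1-111}

3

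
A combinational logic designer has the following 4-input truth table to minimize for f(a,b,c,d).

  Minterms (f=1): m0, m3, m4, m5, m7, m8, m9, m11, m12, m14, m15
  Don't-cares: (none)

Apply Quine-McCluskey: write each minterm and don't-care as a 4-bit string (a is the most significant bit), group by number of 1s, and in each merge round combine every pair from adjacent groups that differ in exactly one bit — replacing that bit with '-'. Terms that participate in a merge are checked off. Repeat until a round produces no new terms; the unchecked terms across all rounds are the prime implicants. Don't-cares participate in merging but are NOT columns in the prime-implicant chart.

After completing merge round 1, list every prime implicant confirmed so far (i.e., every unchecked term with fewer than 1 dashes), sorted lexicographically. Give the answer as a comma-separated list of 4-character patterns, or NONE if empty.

[col 0] 0000*, 0011*, 0100*, 0101*, 0111*, 1000*, 1001*, 1011*, 1100*, 1110*, 1111*
[col 1] -000*, -011*, -100*, -111*, 0-00*, 0-11*, 01-1, 010-, 1-00*, 1-11*, 10-1, 100-, 11-0, 111-
[col 2] --00, --11
Prime implicants: --00, --11, 01-1, 010-, 10-1, 100-, 11-0, 111-

NONE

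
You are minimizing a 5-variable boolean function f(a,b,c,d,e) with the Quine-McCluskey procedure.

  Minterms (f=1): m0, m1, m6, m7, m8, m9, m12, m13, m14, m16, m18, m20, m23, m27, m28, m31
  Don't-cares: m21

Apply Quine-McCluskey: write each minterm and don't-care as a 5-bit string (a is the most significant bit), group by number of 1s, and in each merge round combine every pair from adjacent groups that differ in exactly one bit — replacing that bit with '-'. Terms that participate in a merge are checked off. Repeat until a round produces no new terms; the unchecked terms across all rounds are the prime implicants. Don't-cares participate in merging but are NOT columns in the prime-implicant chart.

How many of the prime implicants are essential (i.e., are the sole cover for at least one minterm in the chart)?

4

[col 0] 00000*, 00001*, 00110*, 00111*, 01000*, 01001*, 01100*, 01101*, 01110*, 10000*, 10010*, 10100*, 10101*, 10111*, 11011*, 11100*, 11111*
[col 1] -0000, -0111, -1100, 0-000*, 0-001*, 0-110, 0000-*, 0011-, 01-00*, 01-01*, 0100-*, 011-0, 0110-*, 1-100, 1-111, 10-00, 100-0, 101-1, 1010-, 11-11
[col 2] 0-00-, 01-0-
Prime implicants: -0000, -0111, -1100, 0-00-, 0-110, 0011-, 01-0-, 011-0, 1-100, 1-111, 10-00, 100-0, 101-1, 1010-, 11-11
PI chart (minterm → PIs covering it):
  0 | -0000,0-00-
  1 | 0-00-  (sole → essential)
  6 | 0-110,0011-
  7 | -0111,0011-
  8 | 0-00-,01-0-
  9 | 0-00-,01-0-
  12 | -1100,01-0-,011-0
  13 | 01-0-  (sole → essential)
  14 | 0-110,011-0
  16 | -0000,10-00,100-0
  18 | 100-0  (sole → essential)
  20 | 1-100,10-00,1010-
  23 | -0111,1-111,101-1
  27 | 11-11  (sole → essential)
  28 | -1100,1-100
  31 | 1-111,11-11
Essential prime implicants: 0-00-, 01-0-, 100-0, 11-11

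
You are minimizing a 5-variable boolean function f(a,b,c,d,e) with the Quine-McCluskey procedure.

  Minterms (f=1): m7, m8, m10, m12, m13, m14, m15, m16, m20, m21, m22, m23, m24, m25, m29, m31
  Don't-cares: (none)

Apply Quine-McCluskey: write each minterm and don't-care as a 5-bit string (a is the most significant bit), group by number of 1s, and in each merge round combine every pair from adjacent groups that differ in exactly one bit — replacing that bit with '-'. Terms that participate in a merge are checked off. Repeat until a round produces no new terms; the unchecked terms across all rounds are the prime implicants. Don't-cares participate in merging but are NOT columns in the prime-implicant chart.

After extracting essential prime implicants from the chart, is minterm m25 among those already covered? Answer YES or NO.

NO

Round 0: 00111✓ 01000✓ 01010✓ 01100✓ 01101✓ 01110✓ 01111✓ 10000✓ 10100✓ 10101✓ 10110✓ 10111✓ 11000✓ 11001✓ 11101✓ 11111✓
Round 1: -0111✓ -1000 -1101✓ -1111✓ 0-111✓ 01-00✓ 01-10✓ 010-0✓ 011-0✓ 011-1✓ 0110-✓ 0111-✓ 1-000 1-101✓ 1-111✓ 10-00 101-0✓ 101-1✓ 1010-✓ 1011-✓ 11-01 1100- 111-1✓
Round 2: --111 -11-1 01--0 011-- 1-1-1 101--
PIs = {--111, -1000, -11-1, 01--0, 011--, 1-000, 1-1-1, 10-00, 101--, 11-01, 1100-}
Coverage chart:
  m7: --111 ←essential
  m8: -1000,01--0
  m10: 01--0 ←essential
  m12: 01--0,011--
  m13: -11-1,011--
  m14: 01--0,011--
  m15: --111,-11-1,011--
  m16: 1-000,10-00
  m20: 10-00,101--
  m21: 1-1-1,101--
  m22: 101-- ←essential
  m23: --111,1-1-1,101--
  m24: -1000,1-000,1100-
  m25: 11-01,1100-
  m29: -11-1,1-1-1,11-01
  m31: --111,-11-1,1-1-1
Essential: --111, 01--0, 101--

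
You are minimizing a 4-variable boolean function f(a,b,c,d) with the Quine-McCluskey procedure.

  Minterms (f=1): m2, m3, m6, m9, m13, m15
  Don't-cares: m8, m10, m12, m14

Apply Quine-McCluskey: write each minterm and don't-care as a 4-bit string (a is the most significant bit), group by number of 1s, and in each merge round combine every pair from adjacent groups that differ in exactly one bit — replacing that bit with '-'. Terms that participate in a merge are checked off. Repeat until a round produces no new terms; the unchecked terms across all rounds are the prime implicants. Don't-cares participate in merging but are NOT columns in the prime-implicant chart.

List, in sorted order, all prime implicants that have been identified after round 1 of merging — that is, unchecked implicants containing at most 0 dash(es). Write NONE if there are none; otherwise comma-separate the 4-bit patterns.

NONE

Round 0: 0010✓ 0011✓ 0110✓ 1000✓ 1001✓ 1010✓ 1100✓ 1101✓ 1110✓ 1111✓
Round 1: -010✓ -110✓ 0-10✓ 001- 1-00✓ 1-01✓ 1-10✓ 10-0✓ 100-✓ 11-0✓ 11-1✓ 110-✓ 111-✓
Round 2: --10 1--0 1-0- 11--
PIs = {--10, 001-, 1--0, 1-0-, 11--}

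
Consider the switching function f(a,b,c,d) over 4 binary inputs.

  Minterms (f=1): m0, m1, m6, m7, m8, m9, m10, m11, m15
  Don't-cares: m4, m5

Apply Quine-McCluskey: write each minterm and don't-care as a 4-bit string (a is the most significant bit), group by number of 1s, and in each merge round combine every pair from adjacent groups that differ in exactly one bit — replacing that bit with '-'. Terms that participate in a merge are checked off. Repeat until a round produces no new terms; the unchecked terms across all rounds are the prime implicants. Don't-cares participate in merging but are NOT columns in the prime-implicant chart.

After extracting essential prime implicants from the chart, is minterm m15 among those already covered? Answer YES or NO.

NO

Round 0: 0000✓ 0001✓ 0100✓ 0101✓ 0110✓ 0111✓ 1000✓ 1001✓ 1010✓ 1011✓ 1111✓
Round 1: -000✓ -001✓ -111 0-00✓ 0-01✓ 000-✓ 01-0✓ 01-1✓ 010-✓ 011-✓ 1-11 10-0✓ 10-1✓ 100-✓ 101-✓
Round 2: -00- 0-0- 01-- 10--
PIs = {-00-, -111, 0-0-, 01--, 1-11, 10--}
Coverage chart:
  m0: -00-,0-0-
  m1: -00-,0-0-
  m6: 01-- ←essential
  m7: -111,01--
  m8: -00-,10--
  m9: -00-,10--
  m10: 10-- ←essential
  m11: 1-11,10--
  m15: -111,1-11
Essential: 01--, 10--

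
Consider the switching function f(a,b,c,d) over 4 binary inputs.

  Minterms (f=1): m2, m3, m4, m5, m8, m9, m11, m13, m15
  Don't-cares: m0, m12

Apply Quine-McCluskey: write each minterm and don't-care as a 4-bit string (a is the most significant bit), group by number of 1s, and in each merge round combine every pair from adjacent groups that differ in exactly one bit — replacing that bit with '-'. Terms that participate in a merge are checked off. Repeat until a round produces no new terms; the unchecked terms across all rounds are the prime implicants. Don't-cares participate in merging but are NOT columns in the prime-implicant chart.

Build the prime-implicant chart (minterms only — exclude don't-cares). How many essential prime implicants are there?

size-2^0 implicants → 0000(✓)  0010(✓)  0011(✓)  0100(✓)  0101(✓)  1000(✓)  1001(✓)  1011(✓)  1100(✓)  1101(✓)  1111(✓)
size-2^1 implicants → -000(✓)  -011  -100(✓)  -101(✓)  0-00(✓)  00-0  001-  010-(✓)  1-00(✓)  1-01(✓)  1-11(✓)  10-1(✓)  100-(✓)  11-1(✓)  110-(✓)
size-2^2 implicants → --00  -10-  1--1  1-0-
Unchecked terms (primes): --00, -011, -10-, 00-0, 001-, 1--1, 1-0-
Minterm coverage:
  m2 ⊆ 00-0,001-
  m3 ⊆ -011,001-
  m4 ⊆ --00,-10-
  m5 ⊆ -10- [E]
  m8 ⊆ --00,1-0-
  m9 ⊆ 1--1,1-0-
  m11 ⊆ -011,1--1
  m13 ⊆ -10-,1--1,1-0-
  m15 ⊆ 1--1 [E]
E = {-10-, 1--1}

2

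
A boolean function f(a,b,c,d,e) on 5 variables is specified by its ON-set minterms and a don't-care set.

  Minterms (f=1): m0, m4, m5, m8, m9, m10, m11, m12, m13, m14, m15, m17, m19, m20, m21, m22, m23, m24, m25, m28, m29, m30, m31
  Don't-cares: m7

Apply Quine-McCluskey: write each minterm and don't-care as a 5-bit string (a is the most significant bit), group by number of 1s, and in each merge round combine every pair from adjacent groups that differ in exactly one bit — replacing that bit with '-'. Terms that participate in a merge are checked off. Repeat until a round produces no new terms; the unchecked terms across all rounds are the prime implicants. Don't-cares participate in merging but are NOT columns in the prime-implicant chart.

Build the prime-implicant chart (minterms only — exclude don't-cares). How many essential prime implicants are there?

size-2^0 implicants → 00000(✓)  00100(✓)  00101(✓)  00111(✓)  01000(✓)  01001(✓)  01010(✓)  01011(✓)  01100(✓)  01101(✓)  01110(✓)  01111(✓)  10001(✓)  10011(✓)  10100(✓)  10101(✓)  10110(✓)  10111(✓)  11000(✓)  11001(✓)  11100(✓)  11101(✓)  11110(✓)  11111(✓)
size-2^1 implicants → -0100(✓)  -0101(✓)  -0111(✓)  -1000(✓)  -1001(✓)  -1100(✓)  -1101(✓)  -1110(✓)  -1111(✓)  0-000(✓)  0-100(✓)  0-101(✓)  0-111(✓)  00-00(✓)  001-1(✓)  0010-(✓)  01-00(✓)  01-01(✓)  01-10(✓)  01-11(✓)  010-0(✓)  010-1(✓)  0100-(✓)  0101-(✓)  011-0(✓)  011-1(✓)  0110-(✓)  0111-(✓)  1-001(✓)  1-100(✓)  1-101(✓)  1-110(✓)  1-111(✓)  10-01(✓)  10-11(✓)  100-1(✓)  101-0(✓)  101-1(✓)  1010-(✓)  1011-(✓)  11-00(✓)  11-01(✓)  1100-(✓)  111-0(✓)  111-1(✓)  1110-(✓)  1111-(✓)
size-2^2 implicants → --100(✓)  --101(✓)  --111(✓)  -01-1(✓)  -010-(✓)  -1-00(✓)  -1-01(✓)  -100-(✓)  -11-0(✓)  -11-1(✓)  -110-(✓)  -111-(✓)  0--00  0-1-1(✓)  0-10-(✓)  01--0(✓)  01--1(✓)  01-0-(✓)  01-1-(✓)  010--(✓)  011--(✓)  1--01  1-1-0(✓)  1-1-1(✓)  1-10-(✓)  1-11-(✓)  10--1  101--(✓)  11-0-(✓)  111--(✓)
size-2^3 implicants → --1-1  --10-  -1-0-  -11--  01---  1-1--
Unchecked terms (primes): --1-1, --10-, -1-0-, -11--, 0--00, 01---, 1--01, 1-1--, 10--1
Minterm coverage:
  m0 ⊆ 0--00 [E]
  m4 ⊆ --10-,0--00
  m5 ⊆ --1-1,--10-
  m8 ⊆ -1-0-,0--00,01---
  m9 ⊆ -1-0-,01---
  m10 ⊆ 01--- [E]
  m11 ⊆ 01--- [E]
  m12 ⊆ --10-,-1-0-,-11--,0--00,01---
  m13 ⊆ --1-1,--10-,-1-0-,-11--,01---
  m14 ⊆ -11--,01---
  m15 ⊆ --1-1,-11--,01---
  m17 ⊆ 1--01,10--1
  m19 ⊆ 10--1 [E]
  m20 ⊆ --10-,1-1--
  m21 ⊆ --1-1,--10-,1--01,1-1--,10--1
  m22 ⊆ 1-1-- [E]
  m23 ⊆ --1-1,1-1--,10--1
  m24 ⊆ -1-0- [E]
  m25 ⊆ -1-0-,1--01
  m28 ⊆ --10-,-1-0-,-11--,1-1--
  m29 ⊆ --1-1,--10-,-1-0-,-11--,1--01,1-1--
  m30 ⊆ -11--,1-1--
  m31 ⊆ --1-1,-11--,1-1--
E = {-1-0-, 0--00, 01---, 1-1--, 10--1}

5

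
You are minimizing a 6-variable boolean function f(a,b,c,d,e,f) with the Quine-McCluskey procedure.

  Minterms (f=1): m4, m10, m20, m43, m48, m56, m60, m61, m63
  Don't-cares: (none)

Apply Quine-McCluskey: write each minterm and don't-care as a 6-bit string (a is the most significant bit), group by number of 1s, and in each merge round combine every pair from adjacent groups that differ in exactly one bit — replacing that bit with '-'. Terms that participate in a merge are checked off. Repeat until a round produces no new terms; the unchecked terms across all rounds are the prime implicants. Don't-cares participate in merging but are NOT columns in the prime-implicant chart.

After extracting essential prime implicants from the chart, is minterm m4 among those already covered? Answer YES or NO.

[col 0] 000100*, 001010, 010100*, 101011, 110000*, 111000*, 111100*, 111101*, 111111*
[col 1] 0-0100, 11-000, 111-00, 1111-1, 11110-
Prime implicants: 0-0100, 001010, 101011, 11-000, 111-00, 1111-1, 11110-
PI chart (minterm → PIs covering it):
  4 | 0-0100  (sole → essential)
  10 | 001010  (sole → essential)
  20 | 0-0100  (sole → essential)
  43 | 101011  (sole → essential)
  48 | 11-000  (sole → essential)
  56 | 11-000,111-00
  60 | 111-00,11110-
  61 | 1111-1,11110-
  63 | 1111-1  (sole → essential)
Essential prime implicants: 0-0100, 001010, 101011, 11-000, 1111-1

YES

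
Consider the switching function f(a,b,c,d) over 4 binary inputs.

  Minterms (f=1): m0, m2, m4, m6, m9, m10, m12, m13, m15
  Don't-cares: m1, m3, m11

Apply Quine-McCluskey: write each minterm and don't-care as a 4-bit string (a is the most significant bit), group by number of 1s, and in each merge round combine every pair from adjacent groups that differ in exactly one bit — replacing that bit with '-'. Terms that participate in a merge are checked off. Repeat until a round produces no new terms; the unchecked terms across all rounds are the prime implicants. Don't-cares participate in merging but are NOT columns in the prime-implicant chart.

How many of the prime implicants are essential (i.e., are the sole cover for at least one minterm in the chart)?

[col 0] 0000*, 0001*, 0010*, 0011*, 0100*, 0110*, 1001*, 1010*, 1011*, 1100*, 1101*, 1111*
[col 1] -001*, -010*, -011*, -100, 0-00*, 0-10*, 00-0*, 00-1*, 000-*, 001-*, 01-0*, 1-01*, 1-11*, 10-1*, 101-*, 11-1*, 110-
[col 2] -0-1, -01-, 0--0, 00--, 1--1
Prime implicants: -0-1, -01-, -100, 0--0, 00--, 1--1, 110-
PI chart (minterm → PIs covering it):
  0 | 0--0,00--
  2 | -01-,0--0,00--
  4 | -100,0--0
  6 | 0--0  (sole → essential)
  9 | -0-1,1--1
  10 | -01-  (sole → essential)
  12 | -100,110-
  13 | 1--1,110-
  15 | 1--1  (sole → essential)
Essential prime implicants: -01-, 0--0, 1--1

3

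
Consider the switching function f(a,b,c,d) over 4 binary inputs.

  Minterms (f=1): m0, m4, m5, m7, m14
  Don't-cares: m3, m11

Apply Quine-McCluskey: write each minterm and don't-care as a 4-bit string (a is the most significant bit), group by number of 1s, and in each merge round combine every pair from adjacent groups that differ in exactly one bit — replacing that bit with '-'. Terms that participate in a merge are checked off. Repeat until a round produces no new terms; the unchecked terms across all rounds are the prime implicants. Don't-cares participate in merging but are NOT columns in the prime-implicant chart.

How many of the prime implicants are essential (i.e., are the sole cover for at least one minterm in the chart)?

size-2^0 implicants → 0000(✓)  0011(✓)  0100(✓)  0101(✓)  0111(✓)  1011(✓)  1110
size-2^1 implicants → -011  0-00  0-11  01-1  010-
Unchecked terms (primes): -011, 0-00, 0-11, 01-1, 010-, 1110
Minterm coverage:
  m0 ⊆ 0-00 [E]
  m4 ⊆ 0-00,010-
  m5 ⊆ 01-1,010-
  m7 ⊆ 0-11,01-1
  m14 ⊆ 1110 [E]
E = {0-00, 1110}

2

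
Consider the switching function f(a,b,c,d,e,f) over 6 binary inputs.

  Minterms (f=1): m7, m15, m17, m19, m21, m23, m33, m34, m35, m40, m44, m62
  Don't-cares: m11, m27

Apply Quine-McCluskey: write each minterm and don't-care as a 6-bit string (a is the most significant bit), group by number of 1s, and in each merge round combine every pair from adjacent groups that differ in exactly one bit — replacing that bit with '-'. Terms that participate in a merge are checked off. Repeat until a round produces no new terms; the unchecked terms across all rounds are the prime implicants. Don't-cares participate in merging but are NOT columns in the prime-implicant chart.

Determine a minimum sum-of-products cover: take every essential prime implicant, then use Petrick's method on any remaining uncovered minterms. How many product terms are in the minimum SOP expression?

[col 0] 000111*, 001011*, 001111*, 010001*, 010011*, 010101*, 010111*, 011011*, 100001*, 100010*, 100011*, 101000*, 101100*, 111110
[col 1] 0-0111, 0-1011, 00-111, 001-11, 01-011, 010-01*, 010-11*, 0100-1*, 0101-1*, 1000-1, 10001-, 101-00
[col 2] 010--1
Prime implicants: 0-0111, 0-1011, 00-111, 001-11, 01-011, 010--1, 1000-1, 10001-, 101-00, 111110
PI chart (minterm → PIs covering it):
  7 | 0-0111,00-111
  15 | 00-111,001-11
  17 | 010--1  (sole → essential)
  19 | 01-011,010--1
  21 | 010--1  (sole → essential)
  23 | 0-0111,010--1
  33 | 1000-1  (sole → essential)
  34 | 10001-  (sole → essential)
  35 | 1000-1,10001-
  40 | 101-00  (sole → essential)
  44 | 101-00  (sole → essential)
  62 | 111110  (sole → essential)
Essential prime implicants: 010--1, 1000-1, 10001-, 101-00, 111110
Petrick residual → 00-111
Minimum SOP uses 6 PIs: a'b'def + a'bc'f + ab'c'd'f + ab'c'd'e + ab'ce'f' + abcdef'

6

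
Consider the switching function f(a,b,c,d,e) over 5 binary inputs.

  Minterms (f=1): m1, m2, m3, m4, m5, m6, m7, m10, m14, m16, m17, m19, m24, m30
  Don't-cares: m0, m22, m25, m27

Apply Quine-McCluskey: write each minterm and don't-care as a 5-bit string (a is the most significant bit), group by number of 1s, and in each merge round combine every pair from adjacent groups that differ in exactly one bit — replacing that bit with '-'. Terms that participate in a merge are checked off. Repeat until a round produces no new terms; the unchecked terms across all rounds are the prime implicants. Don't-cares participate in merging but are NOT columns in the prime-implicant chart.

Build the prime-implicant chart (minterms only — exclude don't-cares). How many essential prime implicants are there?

Round 0: 00000✓ 00001✓ 00010✓ 00011✓ 00100✓ 00101✓ 00110✓ 00111✓ 01010✓ 01110✓ 10000✓ 10001✓ 10011✓ 10110✓ 11000✓ 11001✓ 11011✓ 11110✓
Round 1: -0000✓ -0001✓ -0011✓ -0110✓ -1110✓ 0-010✓ 0-110✓ 00-00✓ 00-01✓ 00-10✓ 00-11✓ 000-0✓ 000-1✓ 0000-✓ 0001-✓ 001-0✓ 001-1✓ 0010-✓ 0011-✓ 01-10✓ 1-000✓ 1-001✓ 1-011✓ 1-110✓ 100-1✓ 1000-✓ 110-1✓ 1100-✓
Round 2: --110 -00-1 -000- 0--10 00--0✓ 00--1✓ 00-0-✓ 00-1-✓ 000--✓ 001--✓ 1-0-1 1-00-
Round 3: 00---
PIs = {--110, -00-1, -000-, 0--10, 00---, 1-0-1, 1-00-}
Coverage chart:
  m1: -00-1,-000-,00---
  m2: 0--10,00---
  m3: -00-1,00---
  m4: 00--- ←essential
  m5: 00--- ←essential
  m6: --110,0--10,00---
  m7: 00--- ←essential
  m10: 0--10 ←essential
  m14: --110,0--10
  m16: -000-,1-00-
  m17: -00-1,-000-,1-0-1,1-00-
  m19: -00-1,1-0-1
  m24: 1-00- ←essential
  m30: --110 ←essential
Essential: --110, 0--10, 00---, 1-00-

4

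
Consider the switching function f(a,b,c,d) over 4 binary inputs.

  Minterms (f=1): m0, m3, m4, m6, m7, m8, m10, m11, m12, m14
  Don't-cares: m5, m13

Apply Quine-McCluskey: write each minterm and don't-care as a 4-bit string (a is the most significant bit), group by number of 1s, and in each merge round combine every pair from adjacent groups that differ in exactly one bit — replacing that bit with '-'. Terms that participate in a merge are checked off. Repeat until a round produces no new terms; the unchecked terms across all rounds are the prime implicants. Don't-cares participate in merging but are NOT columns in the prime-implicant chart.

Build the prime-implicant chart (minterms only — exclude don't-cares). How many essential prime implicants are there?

1

Round 0: 0000✓ 0011✓ 0100✓ 0101✓ 0110✓ 0111✓ 1000✓ 1010✓ 1011✓ 1100✓ 1101✓ 1110✓
Round 1: -000✓ -011 -100✓ -101✓ -110✓ 0-00✓ 0-11 01-0✓ 01-1✓ 010-✓ 011-✓ 1-00✓ 1-10✓ 10-0✓ 101- 11-0✓ 110-✓
Round 2: --00 -1-0 -10- 01-- 1--0
PIs = {--00, -011, -1-0, -10-, 0-11, 01--, 1--0, 101-}
Coverage chart:
  m0: --00 ←essential
  m3: -011,0-11
  m4: --00,-1-0,-10-,01--
  m6: -1-0,01--
  m7: 0-11,01--
  m8: --00,1--0
  m10: 1--0,101-
  m11: -011,101-
  m12: --00,-1-0,-10-,1--0
  m14: -1-0,1--0
Essential: --00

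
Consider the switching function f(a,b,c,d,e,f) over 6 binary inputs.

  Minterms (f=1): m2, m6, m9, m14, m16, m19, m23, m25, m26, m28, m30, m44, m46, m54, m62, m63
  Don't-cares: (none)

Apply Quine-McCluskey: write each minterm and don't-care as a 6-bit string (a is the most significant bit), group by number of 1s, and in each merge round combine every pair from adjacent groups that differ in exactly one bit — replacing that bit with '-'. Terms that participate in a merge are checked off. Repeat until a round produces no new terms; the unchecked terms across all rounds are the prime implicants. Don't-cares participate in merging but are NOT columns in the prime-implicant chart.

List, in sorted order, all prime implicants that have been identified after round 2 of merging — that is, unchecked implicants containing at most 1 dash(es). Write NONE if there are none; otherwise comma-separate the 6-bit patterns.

[col 0] 000010*, 000110*, 001001*, 001110*, 010000, 010011*, 010111*, 011001*, 011010*, 011100*, 011110*, 101100*, 101110*, 110110*, 111110*, 111111*
[col 1] -01110*, -11110*, 0-1001, 0-1110*, 00-110, 000-10, 010-11, 011-10, 0111-0, 1-1110*, 1011-0, 11-110, 11111-
[col 2] --1110
Prime implicants: --1110, 0-1001, 00-110, 000-10, 010-11, 010000, 011-10, 0111-0, 1011-0, 11-110, 11111-

0-1001, 00-110, 000-10, 010-11, 010000, 011-10, 0111-0, 1011-0, 11-110, 11111-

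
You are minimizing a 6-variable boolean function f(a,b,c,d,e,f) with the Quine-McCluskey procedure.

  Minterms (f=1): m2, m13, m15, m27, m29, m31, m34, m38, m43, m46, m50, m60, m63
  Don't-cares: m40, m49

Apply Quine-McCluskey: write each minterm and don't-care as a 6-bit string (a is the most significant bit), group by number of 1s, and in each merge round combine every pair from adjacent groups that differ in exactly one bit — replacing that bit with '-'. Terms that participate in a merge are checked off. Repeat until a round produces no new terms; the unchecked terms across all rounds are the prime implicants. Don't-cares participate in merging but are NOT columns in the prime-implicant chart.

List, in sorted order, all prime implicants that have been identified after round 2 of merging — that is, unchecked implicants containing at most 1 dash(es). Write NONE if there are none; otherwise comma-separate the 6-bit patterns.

size-2^0 implicants → 000010(✓)  001101(✓)  001111(✓)  011011(✓)  011101(✓)  011111(✓)  100010(✓)  100110(✓)  101000  101011  101110(✓)  110001  110010(✓)  111100  111111(✓)
size-2^1 implicants → -00010  -11111  0-1101(✓)  0-1111(✓)  0011-1(✓)  011-11  0111-1(✓)  1-0010  10-110  100-10
size-2^2 implicants → 0-11-1
Unchecked terms (primes): -00010, -11111, 0-11-1, 011-11, 1-0010, 10-110, 100-10, 101000, 101011, 110001, 111100

-00010, -11111, 011-11, 1-0010, 10-110, 100-10, 101000, 101011, 110001, 111100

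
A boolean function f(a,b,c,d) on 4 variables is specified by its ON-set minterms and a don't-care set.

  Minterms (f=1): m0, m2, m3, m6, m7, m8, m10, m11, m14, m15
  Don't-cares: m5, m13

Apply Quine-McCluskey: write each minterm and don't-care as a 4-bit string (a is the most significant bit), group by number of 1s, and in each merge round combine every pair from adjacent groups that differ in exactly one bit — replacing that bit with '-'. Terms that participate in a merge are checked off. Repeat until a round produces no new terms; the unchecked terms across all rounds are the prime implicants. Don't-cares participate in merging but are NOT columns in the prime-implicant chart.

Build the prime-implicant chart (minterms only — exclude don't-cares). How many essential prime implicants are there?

size-2^0 implicants → 0000(✓)  0010(✓)  0011(✓)  0101(✓)  0110(✓)  0111(✓)  1000(✓)  1010(✓)  1011(✓)  1101(✓)  1110(✓)  1111(✓)
size-2^1 implicants → -000(✓)  -010(✓)  -011(✓)  -101(✓)  -110(✓)  -111(✓)  0-10(✓)  0-11(✓)  00-0(✓)  001-(✓)  01-1(✓)  011-(✓)  1-10(✓)  1-11(✓)  10-0(✓)  101-(✓)  11-1(✓)  111-(✓)
size-2^2 implicants → --10(✓)  --11(✓)  -0-0  -01-(✓)  -1-1  -11-(✓)  0-1-(✓)  1-1-(✓)
size-2^3 implicants → --1-
Unchecked terms (primes): --1-, -0-0, -1-1
Minterm coverage:
  m0 ⊆ -0-0 [E]
  m2 ⊆ --1-,-0-0
  m3 ⊆ --1- [E]
  m6 ⊆ --1- [E]
  m7 ⊆ --1-,-1-1
  m8 ⊆ -0-0 [E]
  m10 ⊆ --1-,-0-0
  m11 ⊆ --1- [E]
  m14 ⊆ --1- [E]
  m15 ⊆ --1-,-1-1
E = {--1-, -0-0}

2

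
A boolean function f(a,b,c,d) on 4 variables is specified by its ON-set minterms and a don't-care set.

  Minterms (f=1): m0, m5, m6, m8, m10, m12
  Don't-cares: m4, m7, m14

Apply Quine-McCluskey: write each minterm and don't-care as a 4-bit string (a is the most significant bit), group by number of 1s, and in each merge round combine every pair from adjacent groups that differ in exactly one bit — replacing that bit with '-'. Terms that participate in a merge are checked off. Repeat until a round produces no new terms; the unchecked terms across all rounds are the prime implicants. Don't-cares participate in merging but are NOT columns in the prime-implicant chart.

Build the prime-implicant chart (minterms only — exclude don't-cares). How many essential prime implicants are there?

Round 0: 0000✓ 0100✓ 0101✓ 0110✓ 0111✓ 1000✓ 1010✓ 1100✓ 1110✓
Round 1: -000✓ -100✓ -110✓ 0-00✓ 01-0✓ 01-1✓ 010-✓ 011-✓ 1-00✓ 1-10✓ 10-0✓ 11-0✓
Round 2: --00 -1-0 01-- 1--0
PIs = {--00, -1-0, 01--, 1--0}
Coverage chart:
  m0: --00 ←essential
  m5: 01-- ←essential
  m6: -1-0,01--
  m8: --00,1--0
  m10: 1--0 ←essential
  m12: --00,-1-0,1--0
Essential: --00, 01--, 1--0

3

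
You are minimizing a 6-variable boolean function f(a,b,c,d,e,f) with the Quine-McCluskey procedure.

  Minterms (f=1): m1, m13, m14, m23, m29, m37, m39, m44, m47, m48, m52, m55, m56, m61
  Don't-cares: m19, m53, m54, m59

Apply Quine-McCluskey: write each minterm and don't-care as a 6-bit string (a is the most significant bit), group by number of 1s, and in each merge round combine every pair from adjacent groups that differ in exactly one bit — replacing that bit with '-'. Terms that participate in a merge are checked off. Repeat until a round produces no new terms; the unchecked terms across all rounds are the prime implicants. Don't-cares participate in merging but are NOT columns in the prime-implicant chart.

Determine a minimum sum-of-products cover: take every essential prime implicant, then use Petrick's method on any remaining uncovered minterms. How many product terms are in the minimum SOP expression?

size-2^0 implicants → 000001  001101(✓)  001110  010011(✓)  010111(✓)  011101(✓)  100101(✓)  100111(✓)  101100  101111(✓)  110000(✓)  110100(✓)  110101(✓)  110110(✓)  110111(✓)  111000(✓)  111011  111101(✓)
size-2^1 implicants → -10111  -11101  0-1101  010-11  1-0101(✓)  1-0111(✓)  10-111  1001-1(✓)  11-000  11-101  110-00  1101-0(✓)  1101-1(✓)  11010-(✓)  11011-(✓)
size-2^2 implicants → 1-01-1  1101--
Unchecked terms (primes): -10111, -11101, 0-1101, 000001, 001110, 010-11, 1-01-1, 10-111, 101100, 11-000, 11-101, 110-00, 1101--, 111011
Minterm coverage:
  m1 ⊆ 000001 [E]
  m13 ⊆ 0-1101 [E]
  m14 ⊆ 001110 [E]
  m23 ⊆ -10111,010-11
  m29 ⊆ -11101,0-1101
  m37 ⊆ 1-01-1 [E]
  m39 ⊆ 1-01-1,10-111
  m44 ⊆ 101100 [E]
  m47 ⊆ 10-111 [E]
  m48 ⊆ 11-000,110-00
  m52 ⊆ 110-00,1101--
  m55 ⊆ -10111,1-01-1,1101--
  m56 ⊆ 11-000 [E]
  m61 ⊆ -11101,11-101
E = {0-1101, 000001, 001110, 1-01-1, 10-111, 101100, 11-000}
Petrick residual → -10111, -11101, 110-00
Cover = bc'def + bcde'f + a'cde'f + a'b'c'd'e'f + a'b'cdef' + ac'df + ab'def + ab'cde'f' + abd'e'f' + abc'e'f'  |cover|=10

10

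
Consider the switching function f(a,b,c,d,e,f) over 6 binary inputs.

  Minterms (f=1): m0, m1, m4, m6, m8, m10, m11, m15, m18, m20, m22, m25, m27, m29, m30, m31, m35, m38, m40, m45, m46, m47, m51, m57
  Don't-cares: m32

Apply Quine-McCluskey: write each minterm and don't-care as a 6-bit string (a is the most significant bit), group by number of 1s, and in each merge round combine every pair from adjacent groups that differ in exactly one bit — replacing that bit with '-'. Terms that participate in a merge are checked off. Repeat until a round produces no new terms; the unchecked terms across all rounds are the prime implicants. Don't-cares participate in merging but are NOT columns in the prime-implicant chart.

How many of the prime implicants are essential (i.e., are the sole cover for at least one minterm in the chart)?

size-2^0 implicants → 000000(✓)  000001(✓)  000100(✓)  000110(✓)  001000(✓)  001010(✓)  001011(✓)  001111(✓)  010010(✓)  010100(✓)  010110(✓)  011001(✓)  011011(✓)  011101(✓)  011110(✓)  011111(✓)  100000(✓)  100011(✓)  100110(✓)  101000(✓)  101101(✓)  101110(✓)  101111(✓)  110011(✓)  111001(✓)
size-2^1 implicants → -00000(✓)  -00110  -01000(✓)  -01111  -11001  0-0100(✓)  0-0110(✓)  0-1011(✓)  0-1111(✓)  00-000(✓)  000-00  00000-  0001-0(✓)  001-11(✓)  0010-0  00101-  01-110  010-10  0101-0(✓)  011-01(✓)  011-11(✓)  0110-1(✓)  0111-1(✓)  01111-  1-0011  10-000(✓)  10-110  1011-1  10111-
size-2^2 implicants → -0-000  0-01-0  0-1-11  011--1
Unchecked terms (primes): -0-000, -00110, -01111, -11001, 0-01-0, 0-1-11, 000-00, 00000-, 0010-0, 00101-, 01-110, 010-10, 011--1, 01111-, 1-0011, 10-110, 1011-1, 10111-
Minterm coverage:
  m0 ⊆ -0-000,000-00,00000-
  m1 ⊆ 00000- [E]
  m4 ⊆ 0-01-0,000-00
  m6 ⊆ -00110,0-01-0
  m8 ⊆ -0-000,0010-0
  m10 ⊆ 0010-0,00101-
  m11 ⊆ 0-1-11,00101-
  m15 ⊆ -01111,0-1-11
  m18 ⊆ 010-10 [E]
  m20 ⊆ 0-01-0 [E]
  m22 ⊆ 0-01-0,01-110,010-10
  m25 ⊆ -11001,011--1
  m27 ⊆ 0-1-11,011--1
  m29 ⊆ 011--1 [E]
  m30 ⊆ 01-110,01111-
  m31 ⊆ 0-1-11,011--1,01111-
  m35 ⊆ 1-0011 [E]
  m38 ⊆ -00110,10-110
  m40 ⊆ -0-000 [E]
  m45 ⊆ 1011-1 [E]
  m46 ⊆ 10-110,10111-
  m47 ⊆ -01111,1011-1,10111-
  m51 ⊆ 1-0011 [E]
  m57 ⊆ -11001 [E]
E = {-0-000, -11001, 0-01-0, 00000-, 010-10, 011--1, 1-0011, 1011-1}

8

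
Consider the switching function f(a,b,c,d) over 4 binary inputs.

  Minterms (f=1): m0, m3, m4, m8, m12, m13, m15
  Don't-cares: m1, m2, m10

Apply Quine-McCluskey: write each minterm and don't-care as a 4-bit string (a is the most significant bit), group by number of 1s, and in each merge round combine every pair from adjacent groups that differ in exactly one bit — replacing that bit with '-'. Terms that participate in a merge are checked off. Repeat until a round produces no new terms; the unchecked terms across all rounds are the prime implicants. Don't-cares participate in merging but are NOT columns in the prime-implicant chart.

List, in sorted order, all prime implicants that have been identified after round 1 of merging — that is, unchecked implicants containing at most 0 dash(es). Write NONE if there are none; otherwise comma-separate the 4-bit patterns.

NONE

Round 0: 0000✓ 0001✓ 0010✓ 0011✓ 0100✓ 1000✓ 1010✓ 1100✓ 1101✓ 1111✓
Round 1: -000✓ -010✓ -100✓ 0-00✓ 00-0✓ 00-1✓ 000-✓ 001-✓ 1-00✓ 10-0✓ 11-1 110-
Round 2: --00 -0-0 00--
PIs = {--00, -0-0, 00--, 11-1, 110-}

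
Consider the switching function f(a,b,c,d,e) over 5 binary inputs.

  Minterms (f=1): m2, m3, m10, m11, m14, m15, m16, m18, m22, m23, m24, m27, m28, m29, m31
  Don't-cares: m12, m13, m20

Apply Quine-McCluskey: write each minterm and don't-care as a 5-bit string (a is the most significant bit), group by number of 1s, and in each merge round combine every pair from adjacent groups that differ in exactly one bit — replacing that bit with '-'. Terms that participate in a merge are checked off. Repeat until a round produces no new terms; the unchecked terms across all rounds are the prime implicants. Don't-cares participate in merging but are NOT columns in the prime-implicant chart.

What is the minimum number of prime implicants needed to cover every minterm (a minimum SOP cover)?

7

[col 0] 00010*, 00011*, 01010*, 01011*, 01100*, 01101*, 01110*, 01111*, 10000*, 10010*, 10100*, 10110*, 10111*, 11000*, 11011*, 11100*, 11101*, 11111*
[col 1] -0010, -1011*, -1100*, -1101*, -1111*, 0-010*, 0-011*, 0001-*, 01-10*, 01-11*, 0101-*, 011-0*, 011-1*, 0110-*, 0111-*, 1-000*, 1-100*, 1-111, 10-00*, 10-10*, 100-0*, 101-0*, 1011-, 11-00*, 11-11*, 111-1*, 1110-*
[col 2] -1-11, -11-1, -110-, 0-01-, 01-1-, 011--, 1--00, 10--0
Prime implicants: -0010, -1-11, -11-1, -110-, 0-01-, 01-1-, 011--, 1--00, 1-111, 10--0, 1011-
PI chart (minterm → PIs covering it):
  2 | -0010,0-01-
  3 | 0-01-  (sole → essential)
  10 | 0-01-,01-1-
  11 | -1-11,0-01-,01-1-
  14 | 01-1-,011--
  15 | -1-11,-11-1,01-1-,011--
  16 | 1--00,10--0
  18 | -0010,10--0
  22 | 10--0,1011-
  23 | 1-111,1011-
  24 | 1--00  (sole → essential)
  27 | -1-11  (sole → essential)
  28 | -110-,1--00
  29 | -11-1,-110-
  31 | -1-11,-11-1,1-111
Essential prime implicants: -1-11, 0-01-, 1--00
Petrick residual → -0010, -11-1, 01-1-, 1011-
Minimum SOP uses 7 PIs: b'c'de' + bde + bce + a'c'd + a'bd + ad'e' + ab'cd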